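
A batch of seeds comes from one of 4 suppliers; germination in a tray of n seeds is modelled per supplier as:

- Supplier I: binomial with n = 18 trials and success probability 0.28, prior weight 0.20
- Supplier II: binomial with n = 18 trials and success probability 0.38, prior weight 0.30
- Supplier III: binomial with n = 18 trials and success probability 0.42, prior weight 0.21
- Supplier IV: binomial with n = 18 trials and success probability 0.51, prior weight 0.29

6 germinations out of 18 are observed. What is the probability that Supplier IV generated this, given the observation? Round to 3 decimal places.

By Bayes' theorem, P(k | x) = w_k f_k(x) / Σ_j w_j f_j(x).
Evaluate each component's likelihood at the observed value:
  f_I = C(18,6)·0.28^6·0.72^12 = 18564·0.00048189·0.0194084 = 0.173624
  f_II = C(18,6)·0.38^6·0.62^12 = 18564·0.00301094·0.00322627 = 0.180332
  f_III = C(18,6)·0.42^6·0.58^12 = 18564·0.00548903·0.00144923 = 0.147674
  f_IV = C(18,6)·0.51^6·0.49^12 = 18564·0.0175963·0.000191581 = 0.0625814
Prior × likelihood for each component:
  w_I·f_I = 0.20 × 0.173624 = 0.0347248
  w_II·f_II = 0.30 × 0.180332 = 0.0540997
  w_III·f_III = 0.21 × 0.147674 = 0.0310115
  w_IV·f_IV = 0.29 × 0.0625814 = 0.0181486
Sum: 0.0347248 + 0.0540997 + 0.0310115 + 0.0181486 = 0.137985
So the posterior for Supplier IV is 0.0181486 / 0.137985 ≈ 0.132.

0.132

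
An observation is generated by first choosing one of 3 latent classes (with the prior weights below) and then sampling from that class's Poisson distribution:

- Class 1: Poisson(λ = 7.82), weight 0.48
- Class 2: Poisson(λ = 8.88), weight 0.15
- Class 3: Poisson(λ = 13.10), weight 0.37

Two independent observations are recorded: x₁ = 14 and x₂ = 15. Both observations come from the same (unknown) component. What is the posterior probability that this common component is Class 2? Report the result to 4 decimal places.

0.0229

P(component k | x) = w_k·f_k(x) / marginal(x), where marginal(x) = Σ_j w_j·f_j(x).
Since both observations come from the same component, the likelihood for component k is f_k(x₁)·f_k(x₂).
  f_1 = [e^(−7.82)·7.82^14/14! = 0.0147334] × [0.00768102] = 0.000113168
  f_2 = [e^(−8.88)·8.88^14/14! = 0.0302579] × [0.0179127] = 0.000541998
  f_3 = [e^(−13.10)·13.10^14/14! = 0.102833] × [0.0898074] = 0.00923515
Unnormalised posteriors:
  w_1·f_1 = 0.48 × 0.000113168 = 5.43205e-05
  w_2·f_2 = 0.15 × 0.000541998 = 8.12998e-05
  w_3·f_3 = 0.37 × 0.00923515 = 0.00341701
Sum: 5.43205e-05 + 8.12998e-05 + 0.00341701 = 0.00355263
P(Class 2 | x) ≈ 0.0229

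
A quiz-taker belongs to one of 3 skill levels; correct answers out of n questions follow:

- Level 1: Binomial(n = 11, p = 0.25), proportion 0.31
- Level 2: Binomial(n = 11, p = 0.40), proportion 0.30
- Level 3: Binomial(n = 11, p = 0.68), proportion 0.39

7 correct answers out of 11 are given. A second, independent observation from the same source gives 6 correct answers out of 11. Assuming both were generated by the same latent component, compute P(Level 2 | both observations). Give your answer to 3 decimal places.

Apply Bayes' rule: the posterior for each component is proportional to its prior times its likelihood at x.
Since both observations come from the same component, the likelihood for component k is f_k(x₁)·f_k(x₂).
  L_1 = [0.00637293] × [0.0267663] = 0.00017058
  L_2 = [0.0700711] × [0.147149] = 0.0103109
  L_3 = [0.232636] × [0.153266] = 0.0356551
Unnormalised posteriors:
  π_1·L_1 = 0.31 × 0.00017058 = 5.28797e-05
  π_2·L_2 = 0.30 × 0.0103109 = 0.00309327
  π_3·L_3 = 0.39 × 0.0356551 = 0.0139055
Denominator: 5.28797e-05 + 0.00309327 + 0.0139055 = 0.0170516
So the posterior for Level 2 is 0.00309327 / 0.0170516 ≈ 0.181.

0.181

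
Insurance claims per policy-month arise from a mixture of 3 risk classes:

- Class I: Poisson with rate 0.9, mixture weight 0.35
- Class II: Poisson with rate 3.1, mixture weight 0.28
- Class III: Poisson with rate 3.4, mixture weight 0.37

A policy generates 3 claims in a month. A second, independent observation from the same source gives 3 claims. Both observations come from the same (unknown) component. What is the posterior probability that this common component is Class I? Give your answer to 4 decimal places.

Posterior ∝ prior × likelihood, so P(k | x) ∝ π_k f_k(x); normalise over all components.
Since both observations come from the same component, the likelihood for component k is f_k(x₁)·f_k(x₂).
  L_I = [0.0493982] × [0.0493982] = 0.00244018
  L_II = [0.223677] × [0.223677] = 0.0500313
  L_III = [0.218617] × [0.218617] = 0.0477935
Unnormalised posteriors:
  π_I·L_I = 0.35 × 0.00244018 = 0.000854064
  π_II·L_II = 0.28 × 0.0500313 = 0.0140088
  π_III·L_III = 0.37 × 0.0477935 = 0.0176836
Normaliser: 0.000854064 + 0.0140088 + 0.0176836 = 0.0325464
P(Class I | x₁, x₂) ≈ 0.0262

0.0262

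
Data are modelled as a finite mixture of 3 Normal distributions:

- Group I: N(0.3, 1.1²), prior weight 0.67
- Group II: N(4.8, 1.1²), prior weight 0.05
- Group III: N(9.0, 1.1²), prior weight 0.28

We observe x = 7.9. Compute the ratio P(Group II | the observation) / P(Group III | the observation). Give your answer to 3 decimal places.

The posterior odds equal the prior odds times the likelihood ratio: (P(Z=i)/P(Z=j))·(f_i(x)/f_j(x)).
Evaluate each component's likelihood at the observed value:
  p_I = 1.56271e-11
  p_II = 0.00683757
  p_III = 0.219973
Odds = (0.05/0.28) × (0.00683757/0.219973) = 0.178571 × 0.0310836 ≈ 0.006

0.006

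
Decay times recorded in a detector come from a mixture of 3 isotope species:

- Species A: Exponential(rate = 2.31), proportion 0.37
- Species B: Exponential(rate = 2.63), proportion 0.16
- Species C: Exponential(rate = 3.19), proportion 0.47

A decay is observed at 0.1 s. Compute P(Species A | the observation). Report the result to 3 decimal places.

0.324

By Bayes' theorem, P(k | x) = π_k f_k(x) / Σ_j π_j f_j(x).
Evaluate each component's likelihood at the observed value:
  f_A = 2.31·e^(−2.31·0.1) = 2.31·e^(−0.2310) = 1.83354
  f_B = 2.63·e^(−2.63·0.1) = 2.63·e^(−0.2630) = 2.02179
  f_C = 3.19·e^(−3.19·0.1) = 3.19·e^(−0.3190) = 2.31873
Multiply by the mixture weights:
  π_A·f_A = 0.37 × 1.83354 = 0.678409
  π_B·f_B = 0.16 × 2.02179 = 0.323487
  π_C·f_C = 0.47 × 2.31873 = 1.0898
Sum: 0.678409 + 0.323487 + 1.0898 = 2.0917
P(Species A | data) ≈ 0.324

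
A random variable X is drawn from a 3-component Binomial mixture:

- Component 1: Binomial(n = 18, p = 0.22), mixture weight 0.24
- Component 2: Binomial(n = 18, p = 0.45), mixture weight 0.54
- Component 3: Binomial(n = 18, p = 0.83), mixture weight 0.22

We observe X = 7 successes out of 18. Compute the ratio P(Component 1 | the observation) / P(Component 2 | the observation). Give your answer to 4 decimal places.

Since P(k|x) ∝ P(Z=k) f_k(x), the posterior odds are P(Z=i) f_i(x) / (P(Z=j) f_j(x)).
Binomial probabilities:
  p_1 = 0.0516124
  p_2 = 0.165665
  p_3 = 2.95964e-05
Posterior odds = (P(Z=1)·p_1) / (P(Z=2)·p_2) = (0.24·0.0516124) / (0.54·0.165665) = 0.012387 / 0.0894593 ≈ 0.1385

0.1385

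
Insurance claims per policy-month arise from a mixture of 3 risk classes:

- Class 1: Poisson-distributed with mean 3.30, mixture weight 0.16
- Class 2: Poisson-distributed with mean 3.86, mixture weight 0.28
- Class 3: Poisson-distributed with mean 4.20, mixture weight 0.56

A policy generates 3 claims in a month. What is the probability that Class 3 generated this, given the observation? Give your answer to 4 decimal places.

P(component k | x) = π_k·f_k(x) / marginal(x), where marginal(x) = Σ_j π_j·f_j(x).
Poisson probabilities:
  L_1 = e^(−3.30)·3.30^3/3! = 0.220912
  L_2 = e^(−3.86)·3.86^3/3! = 0.201945
  L_3 = e^(−4.20)·4.20^3/3! = 0.185165
Prior × likelihood for each component:
  π_1·L_1 = 0.16 × 0.220912 = 0.0353459
  π_2·L_2 = 0.28 × 0.201945 = 0.0565447
  π_3·L_3 = 0.56 × 0.185165 = 0.103693
Normaliser: 0.0353459 + 0.0565447 + 0.103693 = 0.195583
Responsibility of Class 3: 0.103693 / 0.195583 ≈ 0.5302

0.5302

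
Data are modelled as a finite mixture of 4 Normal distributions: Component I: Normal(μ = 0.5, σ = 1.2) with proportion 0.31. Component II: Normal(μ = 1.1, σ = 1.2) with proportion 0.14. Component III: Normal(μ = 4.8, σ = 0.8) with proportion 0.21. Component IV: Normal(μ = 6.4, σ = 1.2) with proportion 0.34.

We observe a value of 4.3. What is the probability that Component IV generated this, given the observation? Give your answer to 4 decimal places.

P(component k | x) = w_k·f_k(x) / marginal(x), where marginal(x) = Σ_j w_j·f_j(x).
Evaluate each component's likelihood at the observed value:
  p_I = (1/(1.2·√(2π)))·exp(−(4.3−0.5)²/(2·1.2²)) = 0.332452·exp(-5.01389) = 0.00220915
  p_II = (1/(1.2·√(2π)))·exp(−(4.3−1.1)²/(2·1.2²)) = 0.332452·exp(-3.55556) = 0.00949666
  p_III = (1/(0.8·√(2π)))·exp(−(4.3−4.8)²/(2·0.8²)) = 0.498678·exp(-0.19531) = 0.410201
  p_IV = (1/(1.2·√(2π)))·exp(−(4.3−6.4)²/(2·1.2²)) = 0.332452·exp(-1.53125) = 0.0718978
Weight by the priors:
  w_I·p_I = 0.31 × 0.00220915 = 0.000684835
  w_II·p_II = 0.14 × 0.00949666 = 0.00132953
  w_III·p_III = 0.21 × 0.410201 = 0.0861423
  w_IV·p_IV = 0.34 × 0.0718978 = 0.0244452
Marginal: 0.000684835 + 0.00132953 + 0.0861423 + 0.0244452 = 0.112602
P(Component IV | x) ≈ 0.2171

0.2171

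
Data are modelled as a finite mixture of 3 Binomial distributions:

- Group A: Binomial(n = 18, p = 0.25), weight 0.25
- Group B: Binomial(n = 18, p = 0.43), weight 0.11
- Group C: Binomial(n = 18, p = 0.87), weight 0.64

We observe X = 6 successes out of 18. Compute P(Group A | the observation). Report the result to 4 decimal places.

0.7027

P(component k | x) = w_k·f_k(x) / marginal(x), where marginal(x) = Σ_j w_j·f_j(x).
Evaluate each component's likelihood at the observed value:
  p_A = C(18,6)·0.25^6·0.75^12 = 18564·0.000244141·0.0316764 = 0.143564
  p_B = C(18,6)·0.43^6·0.57^12 = 18564·0.00632136·0.00117625 = 0.138032
  p_C = C(18,6)·0.87^6·0.13^12 = 18564·0.433626·2.32981e-11 = 1.87546e-07
Multiply by the mixture weights:
  w_A·p_A = 0.25 × 0.143564 = 0.0358911
  w_B·p_B = 0.11 × 0.138032 = 0.0151835
  w_C·p_C = 0.64 × 1.87546e-07 = 1.20029e-07
Sum: 0.0358911 + 0.0151835 + 1.20029e-07 = 0.0510748
P(Group A | 6 successes out of 18) = 0.0358911 / 0.0510748 ≈ 0.7027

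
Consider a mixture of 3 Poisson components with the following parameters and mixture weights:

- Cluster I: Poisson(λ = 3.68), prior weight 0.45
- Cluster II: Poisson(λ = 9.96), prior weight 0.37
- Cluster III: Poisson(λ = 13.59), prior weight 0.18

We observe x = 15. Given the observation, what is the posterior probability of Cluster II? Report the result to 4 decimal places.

The responsibility of component k is π_k f_k(x) divided by Σ_j π_j f_j(x).
Evaluate each component's likelihood at the observed value:
  L_I = e^(−3.68)·3.68^15/15! = 5.92944e-06
  L_II = e^(−9.96)·9.96^15/15! = 0.0340265
  L_III = e^(−13.59)·13.59^15/15! = 0.09544
Weight by the priors:
  π_I·L_I = 0.45 × 5.92944e-06 = 2.66825e-06
  π_II·L_II = 0.37 × 0.0340265 = 0.0125898
  π_III·L_III = 0.18 × 0.09544 = 0.0171792
Marginal: 2.66825e-06 + 0.0125898 + 0.0171792 = 0.0297717
P(Cluster II | data) = 0.0125898 / 0.0297717 ≈ 0.4229

0.4229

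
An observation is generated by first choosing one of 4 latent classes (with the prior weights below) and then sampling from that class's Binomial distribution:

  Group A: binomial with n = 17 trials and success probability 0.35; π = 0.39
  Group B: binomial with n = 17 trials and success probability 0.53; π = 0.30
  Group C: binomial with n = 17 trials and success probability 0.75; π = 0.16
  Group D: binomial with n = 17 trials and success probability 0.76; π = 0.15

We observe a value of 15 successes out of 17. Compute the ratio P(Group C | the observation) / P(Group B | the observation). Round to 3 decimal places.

27.572

Only the two components matter; the odds are (w_i f_i(x)) / (w_j f_j(x)).
Component likelihoods at x = 15 successes out of 17:
  f_A = 8.32504e-06
  f_B = 0.00219722
  f_C = 0.113589
  f_D = 0.127692
Posterior odds = (w_C·f_C) / (w_B·f_B) = (0.16·0.113589) / (0.30·0.00219722) = 0.0181743 / 0.000659165 ≈ 27.572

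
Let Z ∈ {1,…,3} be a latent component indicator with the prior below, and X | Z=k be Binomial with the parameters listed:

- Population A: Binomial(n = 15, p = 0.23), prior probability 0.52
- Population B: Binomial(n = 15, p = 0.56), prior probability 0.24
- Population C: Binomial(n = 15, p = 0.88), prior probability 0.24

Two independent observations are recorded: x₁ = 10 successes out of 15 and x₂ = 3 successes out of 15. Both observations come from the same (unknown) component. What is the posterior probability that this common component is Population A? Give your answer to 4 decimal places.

P(component k | x) = π_k·f_k(x) / marginal(x), where marginal(x) = Σ_j π_j·f_j(x).
Since both observations come from the same component, the likelihood for component k is f_k(x₁)·f_k(x₂).
  p_A = [0.000336734] × [0.240483] = 8.09787e-05
  p_B = [0.15021] × [0.00420734] = 0.000631985
  p_C = [0.0208108] × [2.76461e-09] = 5.75337e-11
Multiply by the mixture weights:
  π_A·p_A = 0.52 × 8.09787e-05 = 4.21089e-05
  π_B·p_B = 0.24 × 0.000631985 = 0.000151676
  π_C·p_C = 0.24 × 5.75337e-11 = 1.38081e-11
Normaliser: 4.21089e-05 + 0.000151676 + 1.38081e-11 = 0.000193785
P(Population A | data) = 4.21089e-05 / 0.000193785 ≈ 0.2173

0.2173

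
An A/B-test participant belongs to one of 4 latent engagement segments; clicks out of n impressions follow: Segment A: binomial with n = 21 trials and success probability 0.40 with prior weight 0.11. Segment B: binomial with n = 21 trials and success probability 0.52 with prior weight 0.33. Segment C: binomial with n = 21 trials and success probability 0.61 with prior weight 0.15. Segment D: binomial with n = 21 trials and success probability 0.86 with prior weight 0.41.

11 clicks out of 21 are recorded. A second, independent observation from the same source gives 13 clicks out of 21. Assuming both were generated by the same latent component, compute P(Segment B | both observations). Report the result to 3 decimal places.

0.652

By Bayes' theorem, P(k | x) = π_k f_k(x) / Σ_j π_j f_j(x).
Since both observations come from the same component, the likelihood for component k is f_k(x₁)·f_k(x₂).
  f_A = [0.0894535] × [0.0229368] = 0.00205178
  f_B = [0.172137] × [0.116551] = 0.0200628
  f_C = [0.124939] × [0.176339] = 0.0220317
  f_D = [0.000194173] × [0.00422715] = 8.20797e-07
Prior × likelihood for each component:
  π_A·f_A = 0.11 × 0.00205178 = 0.000225696
  π_B·f_B = 0.33 × 0.0200628 = 0.00662071
  π_C·f_C = 0.15 × 0.0220317 = 0.00330475
  π_D·f_D = 0.41 × 8.20797e-07 = 3.36527e-07
Normaliser: 0.000225696 + 0.00662071 + 0.00330475 + 3.36527e-07 = 0.0101515
P(Segment B | data) ≈ 0.652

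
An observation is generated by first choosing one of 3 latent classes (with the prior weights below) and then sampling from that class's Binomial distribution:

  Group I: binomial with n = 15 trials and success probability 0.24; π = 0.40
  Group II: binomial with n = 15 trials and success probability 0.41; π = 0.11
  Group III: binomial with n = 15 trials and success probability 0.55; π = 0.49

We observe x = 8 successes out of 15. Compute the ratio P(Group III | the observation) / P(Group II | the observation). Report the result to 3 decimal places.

Only the two components matter; the odds are (P(Z=i) f_i(x)) / (P(Z=j) f_j(x)).
Evaluate each component's likelihood at the observed value:
  p_I = C(15,8)·0.24^8·0.76^7 = 6435·1.10075e-05·0.146452 = 0.0103737
  p_II = C(15,8)·0.41^8·0.59^7 = 6435·0.000798493·0.0248865 = 0.127874
  p_III = C(15,8)·0.55^8·0.45^7 = 6435·0.00837339·0.00373669 = 0.201344
0.0986583 / 0.0140662 ≈ 7.014

7.014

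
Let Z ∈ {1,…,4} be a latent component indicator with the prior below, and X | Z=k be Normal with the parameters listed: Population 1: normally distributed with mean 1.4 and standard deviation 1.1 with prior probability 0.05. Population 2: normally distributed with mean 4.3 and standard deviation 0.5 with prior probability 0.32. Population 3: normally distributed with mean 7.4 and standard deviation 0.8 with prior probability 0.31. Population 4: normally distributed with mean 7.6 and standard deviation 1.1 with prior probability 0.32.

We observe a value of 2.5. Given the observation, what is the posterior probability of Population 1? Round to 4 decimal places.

0.9654

Apply Bayes' rule: the posterior for each component is proportional to its prior times its likelihood at x.
Evaluate each component's likelihood at the observed value:
  L_1 = (1/(1.1·√(2π)))·exp(−(2.5−1.4)²/(2·1.1²)) = 0.362675·exp(-0.50000) = 0.219973
  L_2 = (1/(0.5·√(2π)))·exp(−(2.5−4.3)²/(2·0.5²)) = 0.797885·exp(-6.48000) = 0.0012238
  L_3 = (1/(0.8·√(2π)))·exp(−(2.5−7.4)²/(2·0.8²)) = 0.498678·exp(-18.75781) = 3.55964e-09
  L_4 = (1/(1.1·√(2π)))·exp(−(2.5−7.6)²/(2·1.1²)) = 0.362675·exp(-10.74793) = 7.7938e-06
Weight by the priors:
  π_1·L_1 = 0.05 × 0.219973 = 0.0109987
  π_2·L_2 = 0.32 × 0.0012238 = 0.000391617
  π_3·L_3 = 0.31 × 3.55964e-09 = 1.10349e-09
  π_4·L_4 = 0.32 × 7.7938e-06 = 2.49401e-06
Sum: 0.0109987 + 0.000391617 + 1.10349e-09 + 2.49401e-06 = 0.0113928
So the posterior for Population 1 is 0.0109987 / 0.0113928 ≈ 0.9654.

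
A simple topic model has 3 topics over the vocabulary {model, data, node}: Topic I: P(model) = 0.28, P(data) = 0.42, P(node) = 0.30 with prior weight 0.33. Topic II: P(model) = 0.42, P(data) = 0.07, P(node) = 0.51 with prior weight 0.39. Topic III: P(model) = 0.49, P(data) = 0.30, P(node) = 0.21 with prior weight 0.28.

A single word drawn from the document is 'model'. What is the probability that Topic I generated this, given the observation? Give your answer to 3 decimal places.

0.235

Apply Bayes' rule: the posterior for each component is proportional to its prior times its likelihood at x.
Evaluate each component's likelihood at the observed value:
  L_I = P(model | comp) = 0.28
  L_II = P(model | comp) = 0.42
  L_III = P(model | comp) = 0.49
Multiply by the mixture weights:
  π_I·L_I = 0.33 × 0.28 = 0.0924
  π_II·L_II = 0.39 × 0.42 = 0.1638
  π_III·L_III = 0.28 × 0.49 = 0.1372
Normaliser: 0.0924 + 0.1638 + 0.1372 = 0.3934
Responsibility of Topic I: 0.0924 / 0.3934 ≈ 0.235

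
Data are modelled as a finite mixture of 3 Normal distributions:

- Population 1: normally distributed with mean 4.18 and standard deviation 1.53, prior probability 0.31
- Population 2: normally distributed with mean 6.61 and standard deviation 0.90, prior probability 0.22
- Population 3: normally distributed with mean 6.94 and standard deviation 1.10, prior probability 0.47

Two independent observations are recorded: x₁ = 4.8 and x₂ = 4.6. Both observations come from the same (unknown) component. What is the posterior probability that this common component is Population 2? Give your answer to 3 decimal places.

P(component k | x) = w_k·f_k(x) / marginal(x), where marginal(x) = Σ_j w_j·f_j(x).
Since both observations come from the same component, the likelihood for component k is f_k(x₁)·f_k(x₂).
  p_1 = [(1/(1.53·√(2π)))·exp(−(4.8−4.18)²/(2·1.53²)) = 0.260747·exp(-0.08211) = 0.240193] × [0.251105] = 0.0603137
  p_2 = [(1/(0.90·√(2π)))·exp(−(4.8−6.61)²/(2·0.90²)) = 0.443269·exp(-2.02228) = 0.0586679] × [0.0366088] = 0.00214776
  p_3 = [(1/(1.10·√(2π)))·exp(−(4.8−6.94)²/(2·1.10²)) = 0.362675·exp(-1.89240) = 0.0546588] × [0.0377453] = 0.00206311
Unnormalised posteriors:
  w_1·p_1 = 0.31 × 0.0603137 = 0.0186973
  w_2·p_2 = 0.22 × 0.00214776 = 0.000472508
  w_3·p_3 = 0.47 × 0.00206311 = 0.000969664
Denominator: 0.0186973 + 0.000472508 + 0.000969664 = 0.0201394
P(Population 2 | x₁,x₂) = 0.000472508 / 0.0201394 ≈ 0.023

0.023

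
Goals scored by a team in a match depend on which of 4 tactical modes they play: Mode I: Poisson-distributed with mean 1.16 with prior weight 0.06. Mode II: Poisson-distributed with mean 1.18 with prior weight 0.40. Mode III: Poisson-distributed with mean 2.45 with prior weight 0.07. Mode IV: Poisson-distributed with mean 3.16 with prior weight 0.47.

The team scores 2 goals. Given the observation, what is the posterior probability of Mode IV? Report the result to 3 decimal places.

P(component k | x) = P(Z=k)·f_k(x) / marginal(x), where marginal(x) = Σ_j P(Z=j)·f_j(x).
Component likelihoods at x = 2 goals:
  f_I = e^(−1.16)·1.16^2/2! = 0.210914
  f_II = e^(−1.18)·1.18^2/2! = 0.213927
  f_III = e^(−2.45)·2.45^2/2! = 0.258989
  f_IV = e^(−3.16)·3.16^2/2! = 0.211823
Prior × likelihood for each component:
  P(Z=I)·f_I = 0.06 × 0.210914 = 0.0126548
  P(Z=II)·f_II = 0.40 × 0.213927 = 0.085571
  P(Z=III)·f_III = 0.07 × 0.258989 = 0.0181292
  P(Z=IV)·f_IV = 0.47 × 0.211823 = 0.0995569
Sum: 0.0126548 + 0.085571 + 0.0181292 + 0.0995569 = 0.215912
So the posterior for Mode IV is 0.0995569 / 0.215912 ≈ 0.461.

0.461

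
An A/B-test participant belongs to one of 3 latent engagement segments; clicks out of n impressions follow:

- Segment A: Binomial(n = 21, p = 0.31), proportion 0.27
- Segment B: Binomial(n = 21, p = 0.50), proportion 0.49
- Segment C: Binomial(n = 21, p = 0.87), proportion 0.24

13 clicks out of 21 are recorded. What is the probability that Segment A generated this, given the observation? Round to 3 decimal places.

0.014

Posterior ∝ prior × likelihood, so P(k | x) ∝ P(Z=k) f_k(x); normalise over all components.
Component likelihoods at x = 13 clicks out of 21:
  p_A = 0.00255292
  p_B = 0.0970316
  p_C = 0.00271544
Weight by the priors:
  P(Z=A)·p_A = 0.27 × 0.00255292 = 0.000689289
  P(Z=B)·p_B = 0.49 × 0.0970316 = 0.0475455
  P(Z=C)·p_C = 0.24 × 0.00271544 = 0.000651706
Normaliser: 0.000689289 + 0.0475455 + 0.000651706 = 0.0488865
So the posterior for Segment A is 0.000689289 / 0.0488865 ≈ 0.014.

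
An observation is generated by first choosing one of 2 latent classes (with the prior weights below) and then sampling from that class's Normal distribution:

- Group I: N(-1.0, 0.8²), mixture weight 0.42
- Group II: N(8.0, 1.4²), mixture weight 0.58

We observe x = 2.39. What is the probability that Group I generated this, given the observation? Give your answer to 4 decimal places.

0.3290

By Bayes' theorem, P(k | x) = π_k f_k(x) / Σ_j π_j f_j(x).
Component likelihoods at x = 2.39:
  p_I = 6.28979e-05
  p_II = 9.28981e-05
Weight by the priors:
  π_I·p_I = 0.42 × 6.28979e-05 = 2.64171e-05
  π_II·p_II = 0.58 × 9.28981e-05 = 5.38809e-05
Denominator: 2.64171e-05 + 5.38809e-05 = 8.0298e-05
P(Group I | x) = 2.64171e-05 / 8.0298e-05 ≈ 0.3290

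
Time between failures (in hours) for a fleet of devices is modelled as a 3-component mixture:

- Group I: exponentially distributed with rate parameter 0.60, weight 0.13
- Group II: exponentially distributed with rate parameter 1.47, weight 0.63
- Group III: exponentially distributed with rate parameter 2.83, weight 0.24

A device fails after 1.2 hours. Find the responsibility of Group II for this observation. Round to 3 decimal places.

0.723

P(component k | x) = P(Z=k)·f_k(x) / marginal(x), where marginal(x) = Σ_j P(Z=j)·f_j(x).
Exponential densities:
  f_I = 0.292051
  f_II = 0.251896
  f_III = 0.0948249
Prior × likelihood for each component:
  P(Z=I)·f_I = 0.13 × 0.292051 = 0.0379667
  P(Z=II)·f_II = 0.63 × 0.251896 = 0.158695
  P(Z=III)·f_III = 0.24 × 0.0948249 = 0.022758
Evidence: 0.0379667 + 0.158695 + 0.022758 = 0.219419
So the posterior for Group II is 0.158695 / 0.219419 ≈ 0.723.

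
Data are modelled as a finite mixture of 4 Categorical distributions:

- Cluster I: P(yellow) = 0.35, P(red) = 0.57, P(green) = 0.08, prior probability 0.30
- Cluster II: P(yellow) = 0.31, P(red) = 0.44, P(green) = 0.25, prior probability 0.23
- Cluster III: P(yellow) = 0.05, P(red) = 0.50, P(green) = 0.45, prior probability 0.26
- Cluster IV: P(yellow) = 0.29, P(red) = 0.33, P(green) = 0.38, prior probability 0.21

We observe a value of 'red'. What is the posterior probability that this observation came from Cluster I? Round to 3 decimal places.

0.363

P(component k | x) = w_k·f_k(x) / marginal(x), where marginal(x) = Σ_j w_j·f_j(x).
Evaluate each component's likelihood at the observed value:
  p_I = 0.57
  p_II = 0.44
  p_III = 0.5
  p_IV = 0.33
Weight by the priors:
  w_I·p_I = 0.30 × 0.57 = 0.171
  w_II·p_II = 0.23 × 0.44 = 0.1012
  w_III·p_III = 0.26 × 0.5 = 0.13
  w_IV·p_IV = 0.21 × 0.33 = 0.0693
Normaliser: 0.171 + 0.1012 + 0.13 + 0.0693 = 0.4715
P(Cluster I | 'red') = 0.171 / 0.4715 ≈ 0.363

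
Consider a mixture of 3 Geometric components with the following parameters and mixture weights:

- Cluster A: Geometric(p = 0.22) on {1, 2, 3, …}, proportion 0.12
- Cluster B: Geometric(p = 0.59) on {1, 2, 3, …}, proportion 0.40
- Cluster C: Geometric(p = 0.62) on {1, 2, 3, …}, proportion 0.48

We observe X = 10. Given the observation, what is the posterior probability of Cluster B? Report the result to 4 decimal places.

By Bayes' theorem, P(k | x) = π_k f_k(x) / Σ_j π_j f_j(x).
Geometric probabilities:
  L_A = 0.22·(1−0.22)^9 = 0.22·0.106869 = 0.0235112
  L_B = 0.59·(1−0.59)^9 = 0.59·0.000327382 = 0.000193155
  L_C = 0.62·(1−0.62)^9 = 0.62·0.000165216 = 0.000102434
Prior × likelihood for each component:
  π_A·L_A = 0.12 × 0.0235112 = 0.00282134
  π_B·L_B = 0.40 × 0.000193155 = 7.72621e-05
  π_C·L_C = 0.48 × 0.000102434 = 4.91683e-05
Sum: 0.00282134 + 7.72621e-05 + 4.91683e-05 = 0.00294777
Responsibility of Cluster B: 7.72621e-05 / 0.00294777 ≈ 0.0262

0.0262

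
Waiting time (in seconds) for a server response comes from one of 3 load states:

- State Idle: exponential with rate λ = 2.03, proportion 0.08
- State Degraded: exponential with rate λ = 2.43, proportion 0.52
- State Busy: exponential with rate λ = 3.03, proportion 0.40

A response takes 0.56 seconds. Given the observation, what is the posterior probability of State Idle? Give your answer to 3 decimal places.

0.087

Posterior ∝ prior × likelihood, so P(k | x) ∝ w_k f_k(x); normalise over all components.
Evaluate each component's likelihood at the observed value:
  p_Idle = 0.651313
  p_Degraded = 0.623187
  p_Busy = 0.555305
Prior × likelihood for each component:
  w_Idle·p_Idle = 0.08 × 0.651313 = 0.0521051
  w_Degraded·p_Degraded = 0.52 × 0.623187 = 0.324057
  w_Busy·p_Busy = 0.40 × 0.555305 = 0.222122
Marginal: 0.0521051 + 0.324057 + 0.222122 = 0.598284
P(State Idle | 0.56 seconds) ≈ 0.087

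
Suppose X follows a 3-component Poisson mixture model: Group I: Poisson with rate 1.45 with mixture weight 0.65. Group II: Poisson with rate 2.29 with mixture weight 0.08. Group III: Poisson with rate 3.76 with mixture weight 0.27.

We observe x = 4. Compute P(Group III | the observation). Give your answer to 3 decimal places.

Posterior ∝ prior × likelihood, so P(k | x) ∝ π_k f_k(x); normalise over all components.
Component likelihoods at x = 4:
  L_I = 0.043205
  L_II = 0.116037
  L_III = 0.193907
Prior × likelihood for each component:
  π_I·L_I = 0.65 × 0.043205 = 0.0280832
  π_II·L_II = 0.08 × 0.116037 = 0.00928296
  π_III·L_III = 0.27 × 0.193907 = 0.0523548
Sum: 0.0280832 + 0.00928296 + 0.0523548 = 0.089721
P(Group III | data) = 0.0523548 / 0.089721 ≈ 0.584

0.584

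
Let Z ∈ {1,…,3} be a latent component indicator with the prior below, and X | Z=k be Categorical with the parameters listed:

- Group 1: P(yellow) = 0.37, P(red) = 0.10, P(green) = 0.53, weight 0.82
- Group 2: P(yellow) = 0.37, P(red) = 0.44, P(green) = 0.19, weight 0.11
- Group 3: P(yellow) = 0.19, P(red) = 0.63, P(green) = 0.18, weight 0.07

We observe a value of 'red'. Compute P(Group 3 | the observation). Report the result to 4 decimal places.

0.2527

The responsibility of component k is π_k f_k(x) divided by Σ_j π_j f_j(x).
Categorical probabilities:
  f_1 = P(red | comp) = 0.10
  f_2 = P(red | comp) = 0.44
  f_3 = P(red | comp) = 0.63
Weight by the priors:
  π_1·f_1 = 0.82 × 0.1 = 0.082
  π_2·f_2 = 0.11 × 0.44 = 0.0484
  π_3·f_3 = 0.07 × 0.63 = 0.0441
Normaliser: 0.082 + 0.0484 + 0.0441 = 0.1745
So the posterior for Group 3 is 0.0441 / 0.1745 ≈ 0.2527.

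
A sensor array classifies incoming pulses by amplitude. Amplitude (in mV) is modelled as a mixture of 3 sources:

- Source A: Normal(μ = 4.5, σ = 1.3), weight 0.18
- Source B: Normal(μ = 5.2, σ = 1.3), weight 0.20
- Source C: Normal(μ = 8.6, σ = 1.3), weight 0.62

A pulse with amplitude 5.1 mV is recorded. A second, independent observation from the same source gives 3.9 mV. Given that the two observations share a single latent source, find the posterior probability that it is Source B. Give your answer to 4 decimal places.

0.4539

P(component k | x) = w_k·f_k(x) / marginal(x), where marginal(x) = Σ_j w_j·f_j(x).
Since both observations come from the same component, the likelihood for component k is f_k(x₁)·f_k(x₂).
  p_A = [(1/(1.3·√(2π)))·exp(−(5.1−4.5)²/(2·1.3²)) = 0.306879·exp(-0.10651) = 0.275874] × [0.275874] = 0.0761064
  p_B = [(1/(1.3·√(2π)))·exp(−(5.1−5.2)²/(2·1.3²)) = 0.306879·exp(-0.00296) = 0.305972] × [0.186131] = 0.056951
  p_C = [(1/(1.3·√(2π)))·exp(−(5.1−8.6)²/(2·1.3²)) = 0.306879·exp(-3.62426) = 0.00818409] × [0.000445281] = 3.64422e-06
Prior × likelihood for each component:
  w_A·p_A = 0.18 × 0.0761064 = 0.0136991
  w_B·p_B = 0.20 × 0.056951 = 0.0113902
  w_C·p_C = 0.62 × 3.64422e-06 = 2.25941e-06
Marginal: 0.0136991 + 0.0113902 + 2.25941e-06 = 0.0250916
P(Source B | x₁, x₂) ≈ 0.4539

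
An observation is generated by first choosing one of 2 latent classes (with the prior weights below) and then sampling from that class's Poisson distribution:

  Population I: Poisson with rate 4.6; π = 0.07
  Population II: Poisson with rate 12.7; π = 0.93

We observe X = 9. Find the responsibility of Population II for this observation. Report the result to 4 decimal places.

0.9741

Posterior ∝ prior × likelihood, so P(k | x) ∝ P(Z=k) f_k(x); normalise over all components.
Component likelihoods at x = 9:
  p_I = 0.0255448
  p_II = 0.0722654
Multiply by the mixture weights:
  P(Z=I)·p_I = 0.07 × 0.0255448 = 0.00178814
  P(Z=II)·p_II = 0.93 × 0.0722654 = 0.0672068
Normaliser: 0.00178814 + 0.0672068 = 0.068995
Responsibility of Population II: 0.0672068 / 0.068995 ≈ 0.9741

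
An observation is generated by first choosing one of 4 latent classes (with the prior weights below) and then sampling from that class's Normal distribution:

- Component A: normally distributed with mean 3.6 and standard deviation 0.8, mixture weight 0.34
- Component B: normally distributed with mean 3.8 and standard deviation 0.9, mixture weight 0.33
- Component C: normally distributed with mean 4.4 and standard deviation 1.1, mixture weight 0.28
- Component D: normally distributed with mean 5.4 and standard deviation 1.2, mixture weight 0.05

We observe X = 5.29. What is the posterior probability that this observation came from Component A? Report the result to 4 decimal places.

0.1255

The responsibility of component k is P(Z=k) f_k(x) divided by Σ_j P(Z=j) f_j(x).
Component likelihoods at x = 5.29:
  p_A = (1/(0.8·√(2π)))·exp(−(5.29−3.6)²/(2·0.8²)) = 0.498678·exp(-2.23133) = 0.0535509
  p_B = (1/(0.9·√(2π)))·exp(−(5.29−3.8)²/(2·0.9²)) = 0.443269·exp(-1.37043) = 0.112589
  p_C = (1/(1.1·√(2π)))·exp(−(5.29−4.4)²/(2·1.1²)) = 0.362675·exp(-0.32731) = 0.261437
  p_D = (1/(1.2·√(2π)))·exp(−(5.29−5.4)²/(2·1.2²)) = 0.332452·exp(-0.00420) = 0.331058
Weight by the priors:
  P(Z=A)·p_A = 0.34 × 0.0535509 = 0.0182073
  P(Z=B)·p_B = 0.33 × 0.112589 = 0.0371544
  P(Z=C)·p_C = 0.28 × 0.261437 = 0.0732023
  P(Z=D)·p_D = 0.05 × 0.331058 = 0.0165529
Evidence: 0.0182073 + 0.0371544 + 0.0732023 + 0.0165529 = 0.145117
P(Component A | x) ≈ 0.1255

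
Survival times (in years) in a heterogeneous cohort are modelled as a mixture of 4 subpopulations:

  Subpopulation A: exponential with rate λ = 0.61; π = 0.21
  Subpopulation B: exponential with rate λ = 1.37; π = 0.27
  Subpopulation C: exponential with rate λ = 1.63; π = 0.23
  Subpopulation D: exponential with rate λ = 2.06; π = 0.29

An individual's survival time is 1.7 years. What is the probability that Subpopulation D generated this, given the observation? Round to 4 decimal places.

Apply Bayes' rule: the posterior for each component is proportional to its prior times its likelihood at x.
Component likelihoods at x = 1.7 years:
  f_A = 0.61·e^(−0.61·1.7) = 0.61·e^(−1.0370) = 0.216255
  f_B = 1.37·e^(−1.37·1.7) = 1.37·e^(−2.3290) = 0.133429
  f_C = 1.63·e^(−1.63·1.7) = 1.63·e^(−2.7710) = 0.102037
  f_D = 2.06·e^(−2.06·1.7) = 2.06·e^(−3.5020) = 0.0620823
Prior × likelihood for each component:
  P(Z=A)·f_A = 0.21 × 0.216255 = 0.0454136
  P(Z=B)·f_B = 0.27 × 0.133429 = 0.0360257
  P(Z=C)·f_C = 0.23 × 0.102037 = 0.0234685
  P(Z=D)·f_D = 0.29 × 0.0620823 = 0.0180039
Marginal: 0.0454136 + 0.0360257 + 0.0234685 + 0.0180039 = 0.122912
Responsibility of Subpopulation D: 0.0180039 / 0.122912 ≈ 0.1465

0.1465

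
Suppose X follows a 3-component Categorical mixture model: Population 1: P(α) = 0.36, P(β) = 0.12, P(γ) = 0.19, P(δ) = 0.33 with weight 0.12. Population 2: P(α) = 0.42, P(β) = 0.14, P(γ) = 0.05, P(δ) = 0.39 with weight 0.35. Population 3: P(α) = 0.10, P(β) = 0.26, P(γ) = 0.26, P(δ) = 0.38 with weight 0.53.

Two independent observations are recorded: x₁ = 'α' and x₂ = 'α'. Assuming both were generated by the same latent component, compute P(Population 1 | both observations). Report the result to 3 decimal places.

0.188

Apply Bayes' rule: the posterior for each component is proportional to its prior times its likelihood at x.
Since both observations come from the same component, the likelihood for component k is f_k(x₁)·f_k(x₂).
  p_1 = [0.36] × [0.36] = 0.1296
  p_2 = [0.42] × [0.42] = 0.1764
  p_3 = [0.1] × [0.1] = 0.01
Multiply by the mixture weights:
  π_1·p_1 = 0.12 × 0.1296 = 0.015552
  π_2·p_2 = 0.35 × 0.1764 = 0.06174
  π_3·p_3 = 0.53 × 0.01 = 0.0053
Marginal: 0.015552 + 0.06174 + 0.0053 = 0.082592
P(Population 1 | x₁,x₂) = 0.015552 / 0.082592 ≈ 0.188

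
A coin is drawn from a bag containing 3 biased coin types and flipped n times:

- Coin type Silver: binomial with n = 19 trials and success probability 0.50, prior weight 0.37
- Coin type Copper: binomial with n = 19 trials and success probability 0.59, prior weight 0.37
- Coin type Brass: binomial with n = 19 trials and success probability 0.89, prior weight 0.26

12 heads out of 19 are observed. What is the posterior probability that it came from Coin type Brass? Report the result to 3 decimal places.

0.006

The responsibility of component k is π_k f_k(x) divided by Σ_j π_j f_j(x).
Evaluate each component's likelihood at the observed value:
  L_Silver = 0.0961075
  L_Copper = 0.174598
  L_Brass = 0.00242525
Prior × likelihood for each component:
  π_Silver·L_Silver = 0.37 × 0.0961075 = 0.0355598
  π_Copper·L_Copper = 0.37 × 0.174598 = 0.0646011
  π_Brass·L_Brass = 0.26 × 0.00242525 = 0.000630564
Evidence: 0.0355598 + 0.0646011 + 0.000630564 = 0.100791
P(Coin type Brass | x) = 0.000630564 / 0.100791 ≈ 0.006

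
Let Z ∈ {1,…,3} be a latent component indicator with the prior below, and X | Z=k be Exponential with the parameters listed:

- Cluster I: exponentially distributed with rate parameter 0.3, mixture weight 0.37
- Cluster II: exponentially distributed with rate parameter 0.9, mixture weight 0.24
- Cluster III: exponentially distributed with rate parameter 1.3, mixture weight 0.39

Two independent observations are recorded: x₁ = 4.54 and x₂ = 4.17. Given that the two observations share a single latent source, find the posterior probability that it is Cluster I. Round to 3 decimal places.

Apply Bayes' rule: the posterior for each component is proportional to its prior times its likelihood at x.
Since both observations come from the same component, the likelihood for component k is f_k(x₁)·f_k(x₂).
  f_I = [0.0768444] × [0.0858655] = 0.00659828
  f_II = [0.0151257] × [0.0211026] = 0.000319191
  f_III = [0.00355416] × [0.00574954] = 2.04348e-05
Unnormalised posteriors:
  π_I·f_I = 0.37 × 0.00659828 = 0.00244137
  π_II·f_II = 0.24 × 0.000319191 = 7.66058e-05
  π_III·f_III = 0.39 × 2.04348e-05 = 7.96957e-06
Normaliser: 0.00244137 + 7.66058e-05 + 7.96957e-06 = 0.00252594
P(Cluster I | x₁, x₂) = 0.00244137 / 0.00252594 ≈ 0.967

0.967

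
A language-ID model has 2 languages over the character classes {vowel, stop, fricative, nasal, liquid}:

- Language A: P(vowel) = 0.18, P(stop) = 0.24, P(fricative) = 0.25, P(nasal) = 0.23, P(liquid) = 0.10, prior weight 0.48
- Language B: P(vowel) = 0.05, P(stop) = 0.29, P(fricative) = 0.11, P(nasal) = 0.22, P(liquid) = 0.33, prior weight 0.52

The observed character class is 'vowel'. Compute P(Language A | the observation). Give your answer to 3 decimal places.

0.769

The responsibility of component k is π_k f_k(x) divided by Σ_j π_j f_j(x).
Categorical probabilities:
  p_A = P(vowel | comp) = 0.18
  p_B = P(vowel | comp) = 0.05
Unnormalised posteriors:
  π_A·p_A = 0.48 × 0.18 = 0.0864
  π_B·p_B = 0.52 × 0.05 = 0.026
Sum: 0.0864 + 0.026 = 0.1124
P(Language A | the observation) = 0.0864 / 0.1124 ≈ 0.769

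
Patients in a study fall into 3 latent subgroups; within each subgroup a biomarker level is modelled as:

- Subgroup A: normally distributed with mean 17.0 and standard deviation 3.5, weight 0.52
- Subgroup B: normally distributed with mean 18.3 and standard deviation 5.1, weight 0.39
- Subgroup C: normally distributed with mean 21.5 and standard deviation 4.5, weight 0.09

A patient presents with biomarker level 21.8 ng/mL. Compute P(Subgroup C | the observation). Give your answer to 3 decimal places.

0.144

P(component k | x) = π_k·f_k(x) / marginal(x), where marginal(x) = Σ_j π_j·f_j(x).
Component likelihoods at x = 21.8 ng/mL:
  p_A = (1/(3.5·√(2π)))·exp(−(21.8−17.0)²/(2·3.5²)) = 0.113984·exp(-0.94041) = 0.044507
  p_B = (1/(5.1·√(2π)))·exp(−(21.8−18.3)²/(2·5.1²)) = 0.078224·exp(-0.23549) = 0.0618115
  p_C = (1/(4.5·√(2π)))·exp(−(21.8−21.5)²/(2·4.5²)) = 0.088654·exp(-0.00222) = 0.0884571
Unnormalised posteriors:
  π_A·p_A = 0.52 × 0.044507 = 0.0231436
  π_B·p_B = 0.39 × 0.0618115 = 0.0241065
  π_C·p_C = 0.09 × 0.0884571 = 0.00796113
Evidence: 0.0231436 + 0.0241065 + 0.00796113 = 0.0552112
P(Subgroup C | x) ≈ 0.144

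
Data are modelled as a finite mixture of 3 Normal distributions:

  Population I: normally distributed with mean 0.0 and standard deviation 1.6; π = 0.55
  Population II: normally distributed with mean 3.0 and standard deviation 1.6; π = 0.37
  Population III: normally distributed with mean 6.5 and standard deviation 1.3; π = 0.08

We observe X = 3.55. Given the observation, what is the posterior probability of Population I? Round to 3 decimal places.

0.116

P(component k | x) = π_k·f_k(x) / marginal(x), where marginal(x) = Σ_j π_j·f_j(x).
Normal densities:
  L_I = (1/(1.6·√(2π)))·exp(−(3.55−0.0)²/(2·1.6²)) = 0.249339·exp(-2.46143) = 0.0212719
  L_II = (1/(1.6·√(2π)))·exp(−(3.55−3.0)²/(2·1.6²)) = 0.249339·exp(-0.05908) = 0.235034
  L_III = (1/(1.3·√(2π)))·exp(−(3.55−6.5)²/(2·1.3²)) = 0.306879·exp(-2.57470) = 0.0233769
Unnormalised posteriors:
  π_I·L_I = 0.55 × 0.0212719 = 0.0116995
  π_II·L_II = 0.37 × 0.235034 = 0.0869627
  π_III·L_III = 0.08 × 0.0233769 = 0.00187015
Normaliser: 0.0116995 + 0.0869627 + 0.00187015 = 0.100532
P(Population I | data) ≈ 0.116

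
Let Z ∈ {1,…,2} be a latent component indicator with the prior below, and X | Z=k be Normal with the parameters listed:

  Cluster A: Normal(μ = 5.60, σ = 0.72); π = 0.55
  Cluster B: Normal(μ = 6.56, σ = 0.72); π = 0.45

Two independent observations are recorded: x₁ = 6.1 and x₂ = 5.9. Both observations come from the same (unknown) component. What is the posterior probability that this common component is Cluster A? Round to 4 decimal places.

0.6217

The responsibility of component k is w_k f_k(x) divided by Σ_j w_j f_j(x).
Since both observations come from the same component, the likelihood for component k is f_k(x₁)·f_k(x₂).
  p_A = [0.435369] × [0.508017] = 0.221175
  p_B = [0.451796] × [0.36401] = 0.164458
Prior × likelihood for each component:
  w_A·p_A = 0.55 × 0.221175 = 0.121646
  w_B·p_B = 0.45 × 0.164458 = 0.0740063
Sum: 0.121646 + 0.0740063 = 0.195653
P(Cluster A | x₁,x₂) ≈ 0.6217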